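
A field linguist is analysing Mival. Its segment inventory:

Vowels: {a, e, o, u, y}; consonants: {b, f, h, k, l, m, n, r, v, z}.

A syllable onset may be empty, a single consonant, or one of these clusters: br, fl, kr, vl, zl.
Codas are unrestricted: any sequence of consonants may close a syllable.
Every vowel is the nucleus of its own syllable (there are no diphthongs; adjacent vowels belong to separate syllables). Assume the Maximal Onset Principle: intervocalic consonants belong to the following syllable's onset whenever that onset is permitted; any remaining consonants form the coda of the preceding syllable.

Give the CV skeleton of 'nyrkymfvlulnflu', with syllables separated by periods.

Nuclei (vowels): y, y, u, u → 4 syllables.
V1 /y/ – V2 /y/: cluster /rk/ — the longest permitted-onset suffix is /k/; onset = /k/, preceding coda = /r/.
V2 /y/ – V3 /u/: /mfvl/ — longest licit onset from the right is /vl/, leaving /mf/ as coda.
V3 /u/ – V4 /u/: /lnfl/ — longest licit onset from the right is /fl/, leaving /ln/ as coda.
Putting it together: nyr.kymf.vluln.flu.
Mapping each syllable to C/V: /nyr/ → CVC, /kymf/ → CVCC, /vluln/ → CCVCC, /flu/ → CCV.

CVC.CVCC.CCVCC.CCV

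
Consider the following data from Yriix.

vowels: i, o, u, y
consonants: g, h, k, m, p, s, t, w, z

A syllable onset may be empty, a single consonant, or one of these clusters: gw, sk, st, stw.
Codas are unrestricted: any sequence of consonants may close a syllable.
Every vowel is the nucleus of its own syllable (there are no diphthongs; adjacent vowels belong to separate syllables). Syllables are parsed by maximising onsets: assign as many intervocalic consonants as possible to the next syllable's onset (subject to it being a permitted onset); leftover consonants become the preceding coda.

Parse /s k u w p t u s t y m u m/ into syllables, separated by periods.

skuwp.tu.sty.mum

The vowels are u, u, y, u — 4 nuclei, so 4 syllables.
σ1/σ2 boundary: /wpt/; trying suffixes from longest down, /t/ is the first permitted one, so coda /wp/ | onset /t/.
σ2/σ3 boundary: /st/ — entire cluster is a permitted onset → onset /st/, coda ∅.
σ3/σ4 boundary: /m/ is a single consonant, so it becomes the next onset.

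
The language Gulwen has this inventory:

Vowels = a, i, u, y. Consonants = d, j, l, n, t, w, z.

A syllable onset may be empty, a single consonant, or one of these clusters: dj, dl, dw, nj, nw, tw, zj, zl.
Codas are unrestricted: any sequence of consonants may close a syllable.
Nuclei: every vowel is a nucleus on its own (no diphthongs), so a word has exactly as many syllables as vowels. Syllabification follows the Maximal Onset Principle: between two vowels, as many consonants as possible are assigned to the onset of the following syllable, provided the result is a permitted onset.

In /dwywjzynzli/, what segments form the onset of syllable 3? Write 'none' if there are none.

zl

Nuclei (vowels): y, y, i → 3 syllables.
σ1/σ2 boundary: cluster /wjz/ — the longest permitted-onset suffix is /z/; onset = /z/, preceding coda = /wj/.
σ2/σ3 boundary: /nzl/ splits as /n/ + /zl/ (/zl/ is the longest suffix that is a licit onset).
So the parse is dwywj.zyn.zli.
Syllable 3 is /zli/: onset /zl/, nucleus /i/, coda ∅.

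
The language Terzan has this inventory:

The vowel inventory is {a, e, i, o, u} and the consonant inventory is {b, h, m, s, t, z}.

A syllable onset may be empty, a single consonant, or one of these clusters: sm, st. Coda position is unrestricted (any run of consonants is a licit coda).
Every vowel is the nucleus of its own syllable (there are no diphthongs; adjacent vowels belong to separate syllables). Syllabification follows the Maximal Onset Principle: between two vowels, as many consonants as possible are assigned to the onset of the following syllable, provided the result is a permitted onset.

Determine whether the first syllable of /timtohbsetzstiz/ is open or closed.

closed

Nuclei (vowels): i, o, e, i → 4 syllables.
σ1/σ2 boundary: /mt/; trying suffixes from longest down, /t/ is the first permitted one, so coda /m/ | onset /t/.
σ2/σ3 boundary: /hbs/; trying suffixes from longest down, /s/ is the first permitted one, so coda /hb/ | onset /s/.
σ3/σ4 boundary: /tzst/; trying suffixes from longest down, /st/ is the first permitted one, so coda /tz/ | onset /st/.
Putting it together: tim.tohb.setz.stiz.
Syllable 1 is /tim/ with coda /m/, so it is closed.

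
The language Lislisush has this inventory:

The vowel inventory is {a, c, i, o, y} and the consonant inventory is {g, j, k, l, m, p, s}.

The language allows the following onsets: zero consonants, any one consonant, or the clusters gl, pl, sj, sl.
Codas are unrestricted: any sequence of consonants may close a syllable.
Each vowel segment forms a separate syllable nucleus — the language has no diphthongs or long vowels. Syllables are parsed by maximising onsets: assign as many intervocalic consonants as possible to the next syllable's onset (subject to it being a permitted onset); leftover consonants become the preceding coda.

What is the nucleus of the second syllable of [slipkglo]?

Nuclei (vowels): i, o → 2 syllables.
The second nucleus (vowel 2 from the left) is /o/.

o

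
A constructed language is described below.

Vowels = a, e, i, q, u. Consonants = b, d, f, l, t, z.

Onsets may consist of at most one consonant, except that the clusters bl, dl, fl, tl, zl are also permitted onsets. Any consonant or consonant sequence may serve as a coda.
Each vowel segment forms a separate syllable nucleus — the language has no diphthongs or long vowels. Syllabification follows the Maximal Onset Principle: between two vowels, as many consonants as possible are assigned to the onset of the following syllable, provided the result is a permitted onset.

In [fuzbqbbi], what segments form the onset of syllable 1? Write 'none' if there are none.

Vowels present: u, q, i; each is a nucleus, giving 3 syllables.
Between /u/ (V1) and /q/ (V2): /zb/; trying suffixes from longest down, /b/ is the first permitted one, so coda /z/ | onset /b/.
Between /q/ (V2) and /i/ (V3): /bb/ splits as /b/ + /b/ (/b/ is the longest suffix that is a licit onset).
Result: fuz.bqb.bi.
Syllable 1 is /fuz/: onset /f/, nucleus /u/, coda /z/.

f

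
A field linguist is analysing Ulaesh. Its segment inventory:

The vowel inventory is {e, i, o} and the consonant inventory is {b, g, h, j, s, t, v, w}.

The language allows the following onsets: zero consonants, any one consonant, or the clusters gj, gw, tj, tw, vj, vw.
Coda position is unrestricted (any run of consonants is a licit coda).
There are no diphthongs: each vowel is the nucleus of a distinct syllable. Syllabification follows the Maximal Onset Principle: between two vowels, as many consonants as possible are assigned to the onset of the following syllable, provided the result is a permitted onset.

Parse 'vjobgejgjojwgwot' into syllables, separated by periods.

vjob.gej.gjojw.gwot

Vowels present: o, e, o, o; each is a nucleus, giving 4 syllables.
Between /o/ (V1) and /e/ (V2): /bg/ splits as /b/ + /g/ (/g/ is the longest suffix that is a licit onset).
Between /e/ (V2) and /o/ (V3): /jgj/; trying suffixes from longest down, /gj/ is the first permitted one, so coda /j/ | onset /gj/.
Between /o/ (V3) and /o/ (V4): /jwgw/ splits as /jw/ + /gw/ (/gw/ is the longest suffix that is a licit onset).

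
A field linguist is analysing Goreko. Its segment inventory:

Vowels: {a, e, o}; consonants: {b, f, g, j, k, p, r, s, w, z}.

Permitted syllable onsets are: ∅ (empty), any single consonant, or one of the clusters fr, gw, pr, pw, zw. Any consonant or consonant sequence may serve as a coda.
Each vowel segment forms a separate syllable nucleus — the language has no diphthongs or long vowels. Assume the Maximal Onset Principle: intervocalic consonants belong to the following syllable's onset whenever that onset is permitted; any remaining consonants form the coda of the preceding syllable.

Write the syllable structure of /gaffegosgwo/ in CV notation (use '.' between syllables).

CVC.CV.CVC.CCV

Nuclei (vowels): a, e, o, o → 4 syllables.
V1 /a/ – V2 /e/: cluster /ff/ — the longest permitted-onset suffix is /f/; onset = /f/, preceding coda = /f/.
V2 /e/ – V3 /o/: /g/ is a single consonant, so it becomes the next onset.
V3 /o/ – V4 /o/: /sgw/ splits as /s/ + /gw/ (/gw/ is the longest suffix that is a licit onset).
Syllabification: gaf.fe.gos.gwo.
Mapping each syllable to C/V: /gaf/ → CVC, /fe/ → CV, /gos/ → CVC, /gwo/ → CCV.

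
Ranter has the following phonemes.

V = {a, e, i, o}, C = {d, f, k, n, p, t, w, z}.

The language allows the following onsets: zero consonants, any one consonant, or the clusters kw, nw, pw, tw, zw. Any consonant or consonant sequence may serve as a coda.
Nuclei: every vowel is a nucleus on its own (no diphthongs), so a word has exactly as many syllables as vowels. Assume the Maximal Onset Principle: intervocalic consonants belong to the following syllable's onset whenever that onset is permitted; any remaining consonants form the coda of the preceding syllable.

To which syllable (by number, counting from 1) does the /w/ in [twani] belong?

Nuclei (vowels): a, i → 2 syllables.
Between /a/ (V1) and /i/ (V2): /n/ → onset of the next syllable (single consonants are always licit onsets).
Syllabification: twa.ni.
The /w/ is in the onset of syllable 1 (/twa/).

1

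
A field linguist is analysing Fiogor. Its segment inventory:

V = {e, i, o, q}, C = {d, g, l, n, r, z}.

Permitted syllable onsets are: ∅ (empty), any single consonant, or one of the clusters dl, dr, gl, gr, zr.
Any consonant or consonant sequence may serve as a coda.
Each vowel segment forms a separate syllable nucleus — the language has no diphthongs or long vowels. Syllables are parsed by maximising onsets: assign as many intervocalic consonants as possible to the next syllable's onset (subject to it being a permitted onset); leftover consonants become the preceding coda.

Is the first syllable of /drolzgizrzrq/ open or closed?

closed

The vowels are o, i, q — 3 nuclei, so 3 syllables.
V1 /o/ – V2 /i/: /lzg/ splits as /lz/ + /g/ (/g/ is the longest suffix that is a licit onset).
V2 /i/ – V3 /q/: /zrzr/ — longest licit onset from the right is /zr/, leaving /zr/ as coda.
Putting it together: drolz.gizr.zrq.
Syllable 1 is /drolz/ with coda /lz/, so it is closed.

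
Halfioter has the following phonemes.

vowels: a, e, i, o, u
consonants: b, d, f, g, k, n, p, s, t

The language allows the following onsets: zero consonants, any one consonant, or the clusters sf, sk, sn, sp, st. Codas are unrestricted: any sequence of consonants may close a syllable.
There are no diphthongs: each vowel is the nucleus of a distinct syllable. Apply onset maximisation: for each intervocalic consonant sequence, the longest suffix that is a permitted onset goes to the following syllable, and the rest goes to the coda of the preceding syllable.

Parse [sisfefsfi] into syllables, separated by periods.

si.sfef.sfi

Nuclei (vowels): i, e, i → 3 syllables.
Between /i/ (V1) and /e/ (V2): cluster /sf/ — /sf/ is itself a permitted onset, so the whole cluster goes right; preceding coda = ∅.
Between /e/ (V2) and /i/ (V3): /fsf/ splits as /f/ + /sf/ (/sf/ is the longest suffix that is a licit onset).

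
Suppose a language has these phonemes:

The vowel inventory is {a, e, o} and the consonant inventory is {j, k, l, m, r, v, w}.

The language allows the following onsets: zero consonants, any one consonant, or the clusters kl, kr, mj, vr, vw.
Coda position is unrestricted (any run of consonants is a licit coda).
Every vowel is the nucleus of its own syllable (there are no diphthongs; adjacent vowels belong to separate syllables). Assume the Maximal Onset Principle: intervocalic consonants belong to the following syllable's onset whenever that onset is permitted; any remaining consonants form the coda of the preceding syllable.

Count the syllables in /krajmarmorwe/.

4

Nuclei (vowels): a, a, o, e → 4 syllables.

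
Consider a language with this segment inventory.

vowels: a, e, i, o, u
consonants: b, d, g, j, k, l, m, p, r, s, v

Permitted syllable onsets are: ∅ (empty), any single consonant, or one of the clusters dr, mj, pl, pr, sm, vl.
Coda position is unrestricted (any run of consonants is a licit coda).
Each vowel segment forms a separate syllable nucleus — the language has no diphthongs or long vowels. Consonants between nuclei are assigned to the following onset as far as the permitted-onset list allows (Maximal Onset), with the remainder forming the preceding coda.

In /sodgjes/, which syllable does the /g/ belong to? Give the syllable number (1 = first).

1

Nuclei (vowels): o, e → 2 syllables.
σ1/σ2 boundary: cluster /dgj/ — the longest permitted-onset suffix is /j/; onset = /j/, preceding coda = /dg/.
Result: sodg.jes.
The /g/ is in the coda of syllable 1 (/sodg/).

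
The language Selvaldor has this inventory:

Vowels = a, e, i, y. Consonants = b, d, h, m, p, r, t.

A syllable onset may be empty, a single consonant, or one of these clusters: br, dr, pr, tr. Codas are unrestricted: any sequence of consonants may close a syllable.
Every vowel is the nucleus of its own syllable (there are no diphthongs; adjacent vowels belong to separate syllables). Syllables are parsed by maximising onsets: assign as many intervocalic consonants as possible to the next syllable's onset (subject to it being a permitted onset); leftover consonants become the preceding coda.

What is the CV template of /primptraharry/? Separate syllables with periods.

CCVCC.CCV.CVC.CV

Nuclei (vowels): i, a, a, y → 4 syllables.
/i…a/ gap (V1→V2): /mptr/; trying suffixes from longest down, /tr/ is the first permitted one, so coda /mp/ | onset /tr/.
/a…a/ gap (V2→V3): /h/ is a single consonant, so it becomes the next onset.
/a…y/ gap (V3→V4): /rr/; trying suffixes from longest down, /r/ is the first permitted one, so coda /r/ | onset /r/.
Putting it together: primp.tra.har.ry.
Mapping each syllable to C/V: /primp/ → CCVCC, /tra/ → CCV, /har/ → CVC, /ry/ → CV.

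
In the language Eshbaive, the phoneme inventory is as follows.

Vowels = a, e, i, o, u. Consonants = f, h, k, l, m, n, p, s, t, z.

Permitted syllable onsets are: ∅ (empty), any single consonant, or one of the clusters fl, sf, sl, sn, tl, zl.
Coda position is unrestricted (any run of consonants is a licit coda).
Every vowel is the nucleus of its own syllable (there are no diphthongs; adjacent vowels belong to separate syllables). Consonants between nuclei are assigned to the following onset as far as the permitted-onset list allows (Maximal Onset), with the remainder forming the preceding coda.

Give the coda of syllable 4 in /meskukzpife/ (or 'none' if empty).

none

Vowels present: e, u, i, e; each is a nucleus, giving 4 syllables.
V1 /e/ – V2 /u/: /sk/ splits as /s/ + /k/ (/k/ is the longest suffix that is a licit onset).
V2 /u/ – V3 /i/: /kzp/ — longest licit onset from the right is /p/, leaving /kz/ as coda.
V3 /i/ – V4 /e/: just /f/ — single C goes to the following onset.
Putting it together: mes.kukz.pi.fe.
Syllable 4 is /fe/: onset /f/, nucleus /e/, coda ∅.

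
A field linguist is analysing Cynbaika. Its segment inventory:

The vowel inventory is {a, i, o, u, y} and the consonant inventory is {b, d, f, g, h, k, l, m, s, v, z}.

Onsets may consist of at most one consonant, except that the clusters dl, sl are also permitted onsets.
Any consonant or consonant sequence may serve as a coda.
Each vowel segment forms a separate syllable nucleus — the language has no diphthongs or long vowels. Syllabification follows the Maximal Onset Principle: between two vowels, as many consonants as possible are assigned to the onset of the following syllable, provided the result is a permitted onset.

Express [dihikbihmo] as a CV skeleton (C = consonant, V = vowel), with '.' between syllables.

Vowels present: i, i, i, o; each is a nucleus, giving 4 syllables.
σ1/σ2 boundary: /h/ is a single consonant, so it becomes the next onset.
σ2/σ3 boundary: /kb/; trying suffixes from longest down, /b/ is the first permitted one, so coda /k/ | onset /b/.
σ3/σ4 boundary: /hm/; trying suffixes from longest down, /m/ is the first permitted one, so coda /h/ | onset /m/.
Result: di.hik.bih.mo.
Mapping each syllable to C/V: /di/ → CV, /hik/ → CVC, /bih/ → CVC, /mo/ → CV.

CV.CVC.CVC.CV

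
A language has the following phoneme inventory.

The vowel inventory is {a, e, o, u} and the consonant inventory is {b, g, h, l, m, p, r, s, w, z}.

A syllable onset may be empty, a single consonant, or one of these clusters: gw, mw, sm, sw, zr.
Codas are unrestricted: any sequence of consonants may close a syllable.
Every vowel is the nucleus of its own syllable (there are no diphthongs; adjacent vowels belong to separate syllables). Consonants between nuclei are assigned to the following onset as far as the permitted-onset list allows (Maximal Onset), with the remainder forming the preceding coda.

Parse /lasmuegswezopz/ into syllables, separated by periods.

la.smu.eg.swe.zopz

Nuclei (vowels): a, u, e, e, o → 5 syllables.
/a…u/ gap (V1→V2): /sm/ is a licit onset in full, so it all attaches to the next syllable.
/u…e/ gap (V2→V3): nothing intervenes; syllable break is V.V.
/e…e/ gap (V3→V4): cluster /gsw/ — the longest permitted-onset suffix is /sw/; onset = /sw/, preceding coda = /g/.
/e…o/ gap (V4→V5): /z/ is a single consonant, so it becomes the next onset.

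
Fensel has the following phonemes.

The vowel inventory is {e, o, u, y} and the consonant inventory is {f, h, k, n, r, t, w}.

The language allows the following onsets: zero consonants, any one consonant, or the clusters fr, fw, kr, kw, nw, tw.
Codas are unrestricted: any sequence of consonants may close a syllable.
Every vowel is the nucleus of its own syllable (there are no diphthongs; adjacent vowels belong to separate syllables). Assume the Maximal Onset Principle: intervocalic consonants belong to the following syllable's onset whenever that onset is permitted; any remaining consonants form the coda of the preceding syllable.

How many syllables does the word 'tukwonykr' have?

3

Nuclei (vowels): u, o, y → 3 syllables.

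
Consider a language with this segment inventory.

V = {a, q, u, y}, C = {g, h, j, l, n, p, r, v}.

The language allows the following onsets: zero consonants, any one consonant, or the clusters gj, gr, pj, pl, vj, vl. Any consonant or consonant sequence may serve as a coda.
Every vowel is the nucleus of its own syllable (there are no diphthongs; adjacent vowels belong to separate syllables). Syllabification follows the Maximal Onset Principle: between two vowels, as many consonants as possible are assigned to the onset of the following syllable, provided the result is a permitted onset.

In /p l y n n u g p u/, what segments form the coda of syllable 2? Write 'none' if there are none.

g

Nuclei (vowels): y, u, u → 3 syllables.
/y…u/ gap (V1→V2): /nn/; trying suffixes from longest down, /n/ is the first permitted one, so coda /n/ | onset /n/.
/u…u/ gap (V2→V3): /gp/ splits as /g/ + /p/ (/p/ is the longest suffix that is a licit onset).
Result: plyn.nug.pu.
Syllable 2 is /nug/: onset /n/, nucleus /u/, coda /g/.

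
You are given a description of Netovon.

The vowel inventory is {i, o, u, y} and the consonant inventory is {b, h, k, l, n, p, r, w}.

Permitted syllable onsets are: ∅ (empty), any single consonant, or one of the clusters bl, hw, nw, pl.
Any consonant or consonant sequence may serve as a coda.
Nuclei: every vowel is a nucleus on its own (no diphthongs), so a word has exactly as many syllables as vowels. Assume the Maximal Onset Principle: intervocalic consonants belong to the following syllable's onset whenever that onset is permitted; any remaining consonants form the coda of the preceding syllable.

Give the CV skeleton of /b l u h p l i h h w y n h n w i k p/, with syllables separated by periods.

Vowels present: u, i, y, i; each is a nucleus, giving 4 syllables.
V1 /u/ – V2 /i/: /hpl/ — longest licit onset from the right is /pl/, leaving /h/ as coda.
V2 /i/ – V3 /y/: cluster /hhw/ — the longest permitted-onset suffix is /hw/; onset = /hw/, preceding coda = /h/.
V3 /y/ – V4 /i/: /nhnw/ — longest licit onset from the right is /nw/, leaving /nh/ as coda.
So the parse is bluh.plih.hwynh.nwikp.
Mapping each syllable to C/V: /bluh/ → CCVC, /plih/ → CCVC, /hwynh/ → CCVCC, /nwikp/ → CCVCC.

CCVC.CCVC.CCVCC.CCVCC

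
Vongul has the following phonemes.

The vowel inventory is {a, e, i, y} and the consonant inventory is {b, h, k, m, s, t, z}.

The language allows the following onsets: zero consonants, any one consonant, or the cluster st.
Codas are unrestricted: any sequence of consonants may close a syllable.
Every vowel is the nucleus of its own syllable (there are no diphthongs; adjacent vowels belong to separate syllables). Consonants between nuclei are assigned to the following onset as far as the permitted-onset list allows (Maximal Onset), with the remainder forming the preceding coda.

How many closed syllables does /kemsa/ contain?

1

Vowels present: e, a; each is a nucleus, giving 2 syllables.
V1 /e/ – V2 /a/: /ms/; trying suffixes from longest down, /s/ is the first permitted one, so coda /m/ | onset /s/.
Result: kem.sa.
Classifying each syllable: /kem/ (closed), /sa/ (open).
Closed syllables: 1.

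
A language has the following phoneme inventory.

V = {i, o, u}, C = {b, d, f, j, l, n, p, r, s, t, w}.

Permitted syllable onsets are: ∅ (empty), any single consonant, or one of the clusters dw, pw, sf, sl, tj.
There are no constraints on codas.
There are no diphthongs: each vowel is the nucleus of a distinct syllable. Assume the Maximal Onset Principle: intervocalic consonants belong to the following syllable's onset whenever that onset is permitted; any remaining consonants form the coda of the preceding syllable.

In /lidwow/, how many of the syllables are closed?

The vowels are i, o — 2 nuclei, so 2 syllables.
Between /i/ (V1) and /o/ (V2): /dw/ is a licit onset in full, so it all attaches to the next syllable.
Putting it together: li.dwow.
Classifying each syllable: /li/ (open), /dwow/ (closed).
Closed syllables: 1.

1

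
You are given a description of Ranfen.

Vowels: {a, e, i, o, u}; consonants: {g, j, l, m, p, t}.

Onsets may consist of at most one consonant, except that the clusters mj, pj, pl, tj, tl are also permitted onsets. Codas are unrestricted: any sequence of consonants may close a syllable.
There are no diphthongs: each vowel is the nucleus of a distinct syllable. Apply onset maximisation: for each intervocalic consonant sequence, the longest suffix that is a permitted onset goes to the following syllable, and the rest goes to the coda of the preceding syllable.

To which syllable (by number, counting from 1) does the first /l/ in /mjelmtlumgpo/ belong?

The vowels are e, u, o — 3 nuclei, so 3 syllables.
/e…u/ gap (V1→V2): cluster /lmtl/ — the longest permitted-onset suffix is /tl/; onset = /tl/, preceding coda = /lm/.
/u…o/ gap (V2→V3): /mgp/; trying suffixes from longest down, /p/ is the first permitted one, so coda /mg/ | onset /p/.
So the parse is mjelm.tlumg.po.
The first /l/ is in the coda of syllable 1 (/mjelm/).

1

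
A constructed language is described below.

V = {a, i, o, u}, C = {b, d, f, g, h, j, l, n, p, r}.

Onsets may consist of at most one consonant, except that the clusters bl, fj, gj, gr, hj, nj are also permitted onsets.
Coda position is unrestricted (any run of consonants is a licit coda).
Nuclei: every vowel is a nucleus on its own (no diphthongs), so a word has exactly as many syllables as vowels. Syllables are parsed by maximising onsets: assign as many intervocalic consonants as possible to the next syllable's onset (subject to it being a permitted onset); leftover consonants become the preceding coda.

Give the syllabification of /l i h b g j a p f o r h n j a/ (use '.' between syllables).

lihb.gjap.forh.nja

Nuclei (vowels): i, a, o, a → 4 syllables.
σ1/σ2 boundary: /hbgj/ splits as /hb/ + /gj/ (/gj/ is the longest suffix that is a licit onset).
σ2/σ3 boundary: /pf/ splits as /p/ + /f/ (/f/ is the longest suffix that is a licit onset).
σ3/σ4 boundary: /rhnj/ splits as /rh/ + /nj/ (/nj/ is the longest suffix that is a licit onset).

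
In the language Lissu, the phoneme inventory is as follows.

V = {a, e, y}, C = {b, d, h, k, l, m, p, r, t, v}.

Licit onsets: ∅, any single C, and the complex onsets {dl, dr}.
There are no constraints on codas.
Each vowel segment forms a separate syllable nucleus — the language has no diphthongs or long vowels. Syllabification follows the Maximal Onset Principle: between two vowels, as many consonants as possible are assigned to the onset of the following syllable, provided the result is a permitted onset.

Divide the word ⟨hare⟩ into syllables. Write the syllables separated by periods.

ha.re

Vowels present: a, e; each is a nucleus, giving 2 syllables.
σ1/σ2 boundary: just /r/ — single C goes to the following onset.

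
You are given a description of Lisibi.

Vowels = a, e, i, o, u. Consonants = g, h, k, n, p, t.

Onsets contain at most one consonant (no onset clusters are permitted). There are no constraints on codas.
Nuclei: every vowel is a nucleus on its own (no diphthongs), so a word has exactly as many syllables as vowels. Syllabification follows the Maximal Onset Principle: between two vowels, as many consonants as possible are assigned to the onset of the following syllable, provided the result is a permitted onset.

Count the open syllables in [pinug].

Nuclei (vowels): i, u → 2 syllables.
V1 /i/ – V2 /u/: just /n/ — single C goes to the following onset.
Result: pi.nug.
Classifying each syllable: /pi/ (open), /nug/ (closed).
Open syllables: 1.

1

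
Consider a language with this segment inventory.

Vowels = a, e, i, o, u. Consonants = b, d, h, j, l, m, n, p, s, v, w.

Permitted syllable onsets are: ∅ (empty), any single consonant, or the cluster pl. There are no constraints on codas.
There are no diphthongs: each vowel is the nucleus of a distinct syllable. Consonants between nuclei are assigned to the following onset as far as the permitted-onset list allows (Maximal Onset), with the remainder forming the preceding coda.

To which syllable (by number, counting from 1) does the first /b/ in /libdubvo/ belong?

1

The vowels are i, u, o — 3 nuclei, so 3 syllables.
Between /i/ (V1) and /u/ (V2): /bd/ splits as /b/ + /d/ (/d/ is the longest suffix that is a licit onset).
Between /u/ (V2) and /o/ (V3): /bv/ — longest licit onset from the right is /v/, leaving /b/ as coda.
Putting it together: lib.dub.vo.
The first /b/ is in the coda of syllable 1 (/lib/).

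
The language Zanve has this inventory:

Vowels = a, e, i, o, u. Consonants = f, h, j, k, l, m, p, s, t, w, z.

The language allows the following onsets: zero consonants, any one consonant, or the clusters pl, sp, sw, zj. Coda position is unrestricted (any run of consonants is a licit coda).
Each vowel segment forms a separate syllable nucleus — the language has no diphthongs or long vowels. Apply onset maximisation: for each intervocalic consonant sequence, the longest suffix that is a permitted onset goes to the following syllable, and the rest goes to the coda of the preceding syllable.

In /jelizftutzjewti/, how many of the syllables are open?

Nuclei (vowels): e, i, u, e, i → 5 syllables.
Between /e/ (V1) and /i/ (V2): just /l/ — single C goes to the following onset.
Between /i/ (V2) and /u/ (V3): /zft/ — longest licit onset from the right is /t/, leaving /zf/ as coda.
Between /u/ (V3) and /e/ (V4): /tzj/ — longest licit onset from the right is /zj/, leaving /t/ as coda.
Between /e/ (V4) and /i/ (V5): cluster /wt/ — the longest permitted-onset suffix is /t/; onset = /t/, preceding coda = /w/.
Result: je.lizf.tut.zjew.ti.
Classifying each syllable: /je/ (open), /lizf/ (closed), /tut/ (closed), /zjew/ (closed), /ti/ (open).
Open syllables: 2.

2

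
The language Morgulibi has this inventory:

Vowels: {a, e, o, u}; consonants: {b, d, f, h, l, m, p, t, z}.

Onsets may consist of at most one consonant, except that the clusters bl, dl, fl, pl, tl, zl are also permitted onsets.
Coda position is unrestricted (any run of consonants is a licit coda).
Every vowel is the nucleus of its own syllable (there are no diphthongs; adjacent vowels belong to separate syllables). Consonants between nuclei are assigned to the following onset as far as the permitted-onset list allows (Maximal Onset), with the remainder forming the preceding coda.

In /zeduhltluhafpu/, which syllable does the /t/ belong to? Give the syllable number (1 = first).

Nuclei (vowels): e, u, u, a, u → 5 syllables.
V1 /e/ – V2 /u/: /d/ is a single consonant, so it becomes the next onset.
V2 /u/ – V3 /u/: /hltl/ splits as /hl/ + /tl/ (/tl/ is the longest suffix that is a licit onset).
V3 /u/ – V4 /a/: /h/ → onset of the next syllable (single consonants are always licit onsets).
V4 /a/ – V5 /u/: /fp/ splits as /f/ + /p/ (/p/ is the longest suffix that is a licit onset).
Syllabification: ze.duhl.tlu.haf.pu.
The /t/ is in the onset of syllable 3 (/tlu/).

3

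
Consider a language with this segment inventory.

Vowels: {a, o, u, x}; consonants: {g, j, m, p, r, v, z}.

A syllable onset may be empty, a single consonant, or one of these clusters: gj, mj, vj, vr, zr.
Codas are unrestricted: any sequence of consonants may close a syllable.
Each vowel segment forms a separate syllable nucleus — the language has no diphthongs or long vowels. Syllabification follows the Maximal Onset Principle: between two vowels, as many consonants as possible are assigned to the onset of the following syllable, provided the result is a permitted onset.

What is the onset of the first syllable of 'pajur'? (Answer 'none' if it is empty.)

p

Nuclei (vowels): a, u → 2 syllables.
Between /a/ (V1) and /u/ (V2): just /j/ — single C goes to the following onset.
So the parse is pa.jur.
Syllable 1 is /pa/: onset /p/, nucleus /a/, coda ∅.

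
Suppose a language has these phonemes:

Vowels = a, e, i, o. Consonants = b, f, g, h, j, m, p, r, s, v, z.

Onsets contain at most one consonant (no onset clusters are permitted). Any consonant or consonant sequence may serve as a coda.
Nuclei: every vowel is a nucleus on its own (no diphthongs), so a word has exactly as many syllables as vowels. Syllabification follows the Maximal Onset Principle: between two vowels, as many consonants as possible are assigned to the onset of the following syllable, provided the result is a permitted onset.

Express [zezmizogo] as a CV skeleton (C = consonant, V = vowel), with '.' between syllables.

Vowels present: e, i, o, o; each is a nucleus, giving 4 syllables.
/e…i/ gap (V1→V2): cluster /zm/ — the longest permitted-onset suffix is /m/; onset = /m/, preceding coda = /z/.
/i…o/ gap (V2→V3): /z/ → onset of the next syllable (single consonants are always licit onsets).
/o…o/ gap (V3→V4): /g/ → onset of the next syllable (single consonants are always licit onsets).
Putting it together: zez.mi.zo.go.
Mapping each syllable to C/V: /zez/ → CVC, /mi/ → CV, /zo/ → CV, /go/ → CV.

CVC.CV.CV.CV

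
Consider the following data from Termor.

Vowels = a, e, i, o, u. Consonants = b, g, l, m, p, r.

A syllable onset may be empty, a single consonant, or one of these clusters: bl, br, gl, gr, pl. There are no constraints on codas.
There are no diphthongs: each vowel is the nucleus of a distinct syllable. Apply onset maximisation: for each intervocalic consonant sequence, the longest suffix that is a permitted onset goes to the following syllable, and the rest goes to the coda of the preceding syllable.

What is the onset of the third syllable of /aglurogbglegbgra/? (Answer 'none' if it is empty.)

r

Nuclei (vowels): a, u, o, e, a → 5 syllables.
Between /a/ (V1) and /u/ (V2): /gl/ — entire cluster is a permitted onset → onset /gl/, coda ∅.
Between /u/ (V2) and /o/ (V3): /r/ → onset of the next syllable (single consonants are always licit onsets).
Between /o/ (V3) and /e/ (V4): /gbgl/ splits as /gb/ + /gl/ (/gl/ is the longest suffix that is a licit onset).
Between /e/ (V4) and /a/ (V5): /gbgr/ splits as /gb/ + /gr/ (/gr/ is the longest suffix that is a licit onset).
Syllabification: a.glu.rogb.glegb.gra.
Syllable 3 is /rogb/: onset /r/, nucleus /o/, coda /gb/.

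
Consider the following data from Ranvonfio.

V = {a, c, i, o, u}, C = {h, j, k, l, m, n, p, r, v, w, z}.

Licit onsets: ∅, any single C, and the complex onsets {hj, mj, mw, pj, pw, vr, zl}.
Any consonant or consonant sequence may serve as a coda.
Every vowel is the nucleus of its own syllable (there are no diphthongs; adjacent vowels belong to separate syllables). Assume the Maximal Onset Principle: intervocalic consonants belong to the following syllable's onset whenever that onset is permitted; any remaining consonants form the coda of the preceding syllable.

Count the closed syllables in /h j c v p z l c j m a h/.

3

The vowels are c, c, a — 3 nuclei, so 3 syllables.
σ1/σ2 boundary: /vpzl/ splits as /vp/ + /zl/ (/zl/ is the longest suffix that is a licit onset).
σ2/σ3 boundary: cluster /jm/ — the longest permitted-onset suffix is /m/; onset = /m/, preceding coda = /j/.
Result: hjcvp.zlcj.mah.
Classifying each syllable: /hjcvp/ (closed), /zlcj/ (closed), /mah/ (closed).
Closed syllables: 3.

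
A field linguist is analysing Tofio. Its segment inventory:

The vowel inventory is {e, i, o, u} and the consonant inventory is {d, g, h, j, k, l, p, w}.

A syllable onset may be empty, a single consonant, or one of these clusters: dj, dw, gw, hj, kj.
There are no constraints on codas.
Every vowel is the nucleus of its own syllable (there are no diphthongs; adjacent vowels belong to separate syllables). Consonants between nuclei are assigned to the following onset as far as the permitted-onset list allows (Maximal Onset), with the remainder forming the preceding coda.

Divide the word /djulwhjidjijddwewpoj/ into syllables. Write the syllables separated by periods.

djulw.hji.djijd.dwew.poj

Vowels present: u, i, i, e, o; each is a nucleus, giving 5 syllables.
V1 /u/ – V2 /i/: cluster /lwhj/ — the longest permitted-onset suffix is /hj/; onset = /hj/, preceding coda = /lw/.
V2 /i/ – V3 /i/: /dj/ — entire cluster is a permitted onset → onset /dj/, coda ∅.
V3 /i/ – V4 /e/: /jddw/ splits as /jd/ + /dw/ (/dw/ is the longest suffix that is a licit onset).
V4 /e/ – V5 /o/: /wp/ splits as /w/ + /p/ (/p/ is the longest suffix that is a licit onset).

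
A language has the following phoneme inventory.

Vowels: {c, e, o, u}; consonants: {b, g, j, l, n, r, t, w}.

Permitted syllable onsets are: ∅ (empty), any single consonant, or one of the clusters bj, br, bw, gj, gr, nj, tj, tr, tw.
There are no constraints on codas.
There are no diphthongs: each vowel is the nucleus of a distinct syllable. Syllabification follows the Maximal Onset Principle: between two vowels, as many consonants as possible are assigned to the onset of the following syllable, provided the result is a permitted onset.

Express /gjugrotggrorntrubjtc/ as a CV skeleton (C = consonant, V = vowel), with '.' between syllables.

Vowels present: u, o, o, u, c; each is a nucleus, giving 5 syllables.
Between /u/ (V1) and /o/ (V2): cluster /gr/ — /gr/ is itself a permitted onset, so the whole cluster goes right; preceding coda = ∅.
Between /o/ (V2) and /o/ (V3): /tggr/ splits as /tg/ + /gr/ (/gr/ is the longest suffix that is a licit onset).
Between /o/ (V3) and /u/ (V4): cluster /rntr/ — the longest permitted-onset suffix is /tr/; onset = /tr/, preceding coda = /rn/.
Between /u/ (V4) and /c/ (V5): cluster /bjt/ — the longest permitted-onset suffix is /t/; onset = /t/, preceding coda = /bj/.
Result: gju.grotg.grorn.trubj.tc.
Mapping each syllable to C/V: /gju/ → CCV, /grotg/ → CCVCC, /grorn/ → CCVCC, /trubj/ → CCVCC, /tc/ → CV.

CCV.CCVCC.CCVCC.CCVCC.CV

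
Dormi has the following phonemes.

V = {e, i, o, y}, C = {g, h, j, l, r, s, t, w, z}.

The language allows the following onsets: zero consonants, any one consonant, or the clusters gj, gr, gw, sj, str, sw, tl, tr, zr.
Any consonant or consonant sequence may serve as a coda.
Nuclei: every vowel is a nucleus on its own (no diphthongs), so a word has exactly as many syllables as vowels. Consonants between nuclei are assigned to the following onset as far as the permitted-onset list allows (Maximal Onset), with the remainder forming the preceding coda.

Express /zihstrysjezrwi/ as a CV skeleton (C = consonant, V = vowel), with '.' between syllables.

CVC.CCCV.CCVCC.CV

Vowels present: i, y, e, i; each is a nucleus, giving 4 syllables.
σ1/σ2 boundary: /hstr/ splits as /h/ + /str/ (/str/ is the longest suffix that is a licit onset).
σ2/σ3 boundary: /sj/ — entire cluster is a permitted onset → onset /sj/, coda ∅.
σ3/σ4 boundary: /zrw/; trying suffixes from longest down, /w/ is the first permitted one, so coda /zr/ | onset /w/.
Putting it together: zih.stry.sjezr.wi.
Mapping each syllable to C/V: /zih/ → CVC, /stry/ → CCCV, /sjezr/ → CCVCC, /wi/ → CV.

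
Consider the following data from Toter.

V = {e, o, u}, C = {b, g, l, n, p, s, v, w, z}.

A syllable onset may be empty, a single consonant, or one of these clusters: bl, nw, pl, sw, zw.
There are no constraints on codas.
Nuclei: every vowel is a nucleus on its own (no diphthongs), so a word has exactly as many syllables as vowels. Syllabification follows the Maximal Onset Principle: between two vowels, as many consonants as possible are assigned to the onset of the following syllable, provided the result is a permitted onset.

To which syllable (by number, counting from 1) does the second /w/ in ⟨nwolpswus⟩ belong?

Nuclei (vowels): o, u → 2 syllables.
/o…u/ gap (V1→V2): /lpsw/ splits as /lp/ + /sw/ (/sw/ is the longest suffix that is a licit onset).
So the parse is nwolp.swus.
The second /w/ is in the onset of syllable 2 (/swus/).

2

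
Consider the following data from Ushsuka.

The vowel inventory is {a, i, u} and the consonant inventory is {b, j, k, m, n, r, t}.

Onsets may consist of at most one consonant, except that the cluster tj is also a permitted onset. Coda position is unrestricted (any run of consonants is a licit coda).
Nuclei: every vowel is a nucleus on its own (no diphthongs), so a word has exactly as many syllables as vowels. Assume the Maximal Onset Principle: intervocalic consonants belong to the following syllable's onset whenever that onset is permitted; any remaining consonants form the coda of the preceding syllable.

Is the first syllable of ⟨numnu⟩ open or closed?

Vowels present: u, u; each is a nucleus, giving 2 syllables.
Between /u/ (V1) and /u/ (V2): /mn/ splits as /m/ + /n/ (/n/ is the longest suffix that is a licit onset).
Putting it together: num.nu.
Syllable 1 is /num/ with coda /m/, so it is closed.

closed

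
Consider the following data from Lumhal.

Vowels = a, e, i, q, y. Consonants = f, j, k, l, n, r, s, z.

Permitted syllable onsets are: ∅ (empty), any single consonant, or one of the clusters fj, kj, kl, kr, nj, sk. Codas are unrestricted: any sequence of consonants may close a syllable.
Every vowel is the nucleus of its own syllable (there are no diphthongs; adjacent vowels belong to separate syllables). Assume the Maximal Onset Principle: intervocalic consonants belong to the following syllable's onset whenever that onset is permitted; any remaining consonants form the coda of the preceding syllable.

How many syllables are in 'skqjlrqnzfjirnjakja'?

5

The vowels are q, q, i, a, a — 5 nuclei, so 5 syllables.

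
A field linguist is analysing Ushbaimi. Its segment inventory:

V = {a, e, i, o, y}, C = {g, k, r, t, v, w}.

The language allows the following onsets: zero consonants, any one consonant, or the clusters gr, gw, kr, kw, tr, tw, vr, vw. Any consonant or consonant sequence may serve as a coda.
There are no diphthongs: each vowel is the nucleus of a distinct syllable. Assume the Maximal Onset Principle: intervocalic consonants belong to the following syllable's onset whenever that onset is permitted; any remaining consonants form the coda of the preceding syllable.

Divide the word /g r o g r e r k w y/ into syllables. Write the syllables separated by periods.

gro.grer.kwy

The vowels are o, e, y — 3 nuclei, so 3 syllables.
Between /o/ (V1) and /e/ (V2): /gr/ is a licit onset in full, so it all attaches to the next syllable.
Between /e/ (V2) and /y/ (V3): /rkw/ splits as /r/ + /kw/ (/kw/ is the longest suffix that is a licit onset).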